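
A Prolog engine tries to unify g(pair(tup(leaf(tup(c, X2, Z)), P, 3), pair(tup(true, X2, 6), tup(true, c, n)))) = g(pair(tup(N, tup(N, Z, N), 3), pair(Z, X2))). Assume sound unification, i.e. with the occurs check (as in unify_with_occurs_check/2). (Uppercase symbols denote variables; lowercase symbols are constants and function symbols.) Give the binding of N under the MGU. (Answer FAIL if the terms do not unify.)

leaf(tup(c, tup(true, c, n), tup(true, tup(true, c, n), 6)))

Decompose g/1: pair(tup(leaf(tup(c, X2, Z)), P, 3), pair(tup(true, X2, 6), tup(true, c, n))) = pair(tup(N, tup(N, Z, N), 3), pair(Z, X2)).
Decompose pair/2: tup(leaf(tup(c, X2, Z)), P, 3) = tup(N, tup(N, Z, N), 3),  pair(tup(true, X2, 6), tup(true, c, n)) = pair(Z, X2).
Decompose tup/3: leaf(tup(c, X2, Z)) = N,  P = tup(N, Z, N),  3 = 3.
Bind N := leaf(tup(c, X2, Z)); substituting into the one remaining equation that mentions N gives: P = tup(leaf(tup(c, X2, Z)), Z, leaf(tup(c, X2, Z))).
Bind P := tup(leaf(tup(c, X2, Z)), Z, leaf(tup(c, X2, Z))); no other remaining equation mentions P.
Delete trivial equation 3 = 3.
Decompose pair/2: tup(true, X2, 6) = Z,  tup(true, c, n) = X2.
Bind Z := tup(true, X2, 6); no other remaining equation mentions Z. Substituting into the earlier bindings gives N := leaf(tup(c, X2, tup(true, X2, 6))), P := tup(leaf(tup(c, X2, tup(true, X2, 6))), tup(true, X2, 6), leaf(tup(c, X2, tup(true, X2, 6)))).
Bind X2 := tup(true, c, n). Substituting into the earlier bindings gives N := leaf(tup(c, tup(true, c, n), tup(true, tup(true, c, n), 6))), P := tup(leaf(tup(c, tup(true, c, n), tup(true, tup(true, c, n), 6))), tup(true, tup(true, c, n), 6), leaf(tup(c, tup(true, c, n), tup(true, tup(true, c, n), 6)))), Z := tup(true, tup(true, c, n), 6).
MGU = { N ↦ leaf(tup(c, tup(true, c, n), tup(true, tup(true, c, n), 6))), P ↦ tup(leaf(tup(c, tup(true, c, n), tup(true, tup(true, c, n), 6))), tup(true, tup(true, c, n), 6), leaf(tup(c, tup(true, c, n), tup(true, tup(true, c, n), 6)))), Z ↦ tup(true, tup(true, c, n), 6), X2 ↦ tup(true, c, n) }, so N ↦ leaf(tup(c, tup(true, c, n), tup(true, tup(true, c, n), 6))).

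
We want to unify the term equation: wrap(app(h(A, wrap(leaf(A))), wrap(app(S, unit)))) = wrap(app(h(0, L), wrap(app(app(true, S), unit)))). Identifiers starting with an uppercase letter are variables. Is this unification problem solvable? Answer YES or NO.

NO

Decompose wrap/1: app(h(A, wrap(leaf(A))), wrap(app(S, unit))) = app(h(0, L), wrap(app(app(true, S), unit))).
Decompose app/2: h(A, wrap(leaf(A))) = h(0, L),  wrap(app(S, unit)) = wrap(app(app(true, S), unit)).
Decompose h/2: A = 0,  wrap(leaf(A)) = L.
Bind A := 0; substituting into the one remaining equation that mentions A gives: wrap(leaf(0)) = L.
Bind L := wrap(leaf(0)); no other remaining equation mentions L.
Decompose wrap/1: app(S, unit) = app(app(true, S), unit).
Decompose app/2: S = app(true, S),  unit = unit.
Occurs check fails: S occurs in app(true, S); the equation S = app(true, S) has no finite solution.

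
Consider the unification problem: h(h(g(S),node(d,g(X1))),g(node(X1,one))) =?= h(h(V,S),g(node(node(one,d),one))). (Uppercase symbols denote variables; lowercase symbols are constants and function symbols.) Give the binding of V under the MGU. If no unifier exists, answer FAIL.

Decompose h/2: h(g(S),node(d,g(X1))) =?= h(V,S),  g(node(X1,one)) =?= g(node(node(one,d),one)).
Decompose h/2: g(S) =?= V,  node(d,g(X1)) =?= S.
Bind V := g(S); no other remaining equation mentions V.
Bind S := node(d,g(X1)); no other remaining equation mentions S. Substituting into the earlier binding gives V := g(node(d,g(X1))).
Decompose g/1: node(X1,one) =?= node(node(one,d),one).
Decompose node/2: X1 =?= node(one,d),  one =?= one.
Bind X1 := node(one,d); no other remaining equation mentions X1. Substituting into the earlier bindings gives V := g(node(d,g(node(one,d)))), S := node(d,g(node(one,d))).
Delete trivial equation one =?= one.
MGU = { V -> g(node(d,g(node(one,d)))), S -> node(d,g(node(one,d))), X1 -> node(one,d) }, so V -> g(node(d,g(node(one,d)))).

g(node(d,g(node(one,d))))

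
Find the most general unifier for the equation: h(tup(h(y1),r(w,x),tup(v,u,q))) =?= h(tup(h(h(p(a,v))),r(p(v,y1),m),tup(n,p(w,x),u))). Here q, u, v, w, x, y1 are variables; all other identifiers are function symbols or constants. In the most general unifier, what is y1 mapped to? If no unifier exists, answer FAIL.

h(p(a,n))

Decompose h/1: tup(h(y1),r(w,x),tup(v,u,q)) =?= tup(h(h(p(a,v))),r(p(v,y1),m),tup(n,p(w,x),u)).
Decompose tup/3: h(y1) =?= h(h(p(a,v))),  r(w,x) =?= r(p(v,y1),m),  tup(v,u,q) =?= tup(n,p(w,x),u).
Decompose h/1: y1 =?= h(p(a,v)).
Bind y1 := h(p(a,v)); substituting into the one remaining equation that mentions y1 gives: r(w,x) =?= r(p(v,h(p(a,v))),m).
Decompose r/2: w =?= p(v,h(p(a,v))),  x =?= m.
Bind w := p(v,h(p(a,v))); substituting into the one remaining equation that mentions w gives: tup(v,u,q) =?= tup(n,p(p(v,h(p(a,v))),x),u).
Bind x := m; substituting into the remaining equation gives: tup(v,u,q) =?= tup(n,p(p(v,h(p(a,v))),m),u).
Decompose tup/3: v =?= n,  u =?= p(p(v,h(p(a,v))),m),  q =?= u.
Bind v := n; substituting into the one remaining equation that mentions v gives: u =?= p(p(n,h(p(a,n))),m). Substituting into the earlier bindings gives y1 := h(p(a,n)), w := p(n,h(p(a,n))).
Bind u := p(p(n,h(p(a,n))),m); substituting into the remaining equation gives: q =?= p(p(n,h(p(a,n))),m).
Bind q := p(p(n,h(p(a,n))),m).
MGU = { y1 -> h(p(a,n)), w -> p(n,h(p(a,n))), x -> m, v -> n, u -> p(p(n,h(p(a,n))),m), q -> p(p(n,h(p(a,n))),m) }, so y1 -> h(p(a,n)).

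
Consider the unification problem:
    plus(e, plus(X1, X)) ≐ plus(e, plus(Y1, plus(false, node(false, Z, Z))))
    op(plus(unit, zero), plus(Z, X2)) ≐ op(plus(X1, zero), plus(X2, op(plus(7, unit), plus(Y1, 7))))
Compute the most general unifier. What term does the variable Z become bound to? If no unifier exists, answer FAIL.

op(plus(7, unit), plus(unit, 7))

Decompose plus/2: e ≐ e,  plus(X1, X) ≐ plus(Y1, plus(false, node(false, Z, Z))).
Delete trivial equation e ≐ e.
Decompose plus/2: X1 ≐ Y1,  X ≐ plus(false, node(false, Z, Z)).
Bind X1 := Y1; substituting into the one remaining equation that mentions X1 gives: op(plus(unit, zero), plus(Z, X2)) ≐ op(plus(Y1, zero), plus(X2, op(plus(7, unit), plus(Y1, 7)))).
Bind X := plus(false, node(false, Z, Z)); no other remaining equation mentions X.
Decompose op/2: plus(unit, zero) ≐ plus(Y1, zero),  plus(Z, X2) ≐ plus(X2, op(plus(7, unit), plus(Y1, 7))).
Decompose plus/2: unit ≐ Y1,  zero ≐ zero.
Bind Y1 := unit; substituting into the one remaining equation that mentions Y1 gives: plus(Z, X2) ≐ plus(X2, op(plus(7, unit), plus(unit, 7))). Substituting into the earlier binding gives X1 := unit.
Delete trivial equation zero ≐ zero.
Decompose plus/2: Z ≐ X2,  X2 ≐ op(plus(7, unit), plus(unit, 7)).
Bind Z := X2; no other remaining equation mentions Z. Substituting into the earlier binding gives X := plus(false, node(false, X2, X2)).
Bind X2 := op(plus(7, unit), plus(unit, 7)). Substituting into the earlier bindings gives X := plus(false, node(false, op(plus(7, unit), plus(unit, 7)), op(plus(7, unit), plus(unit, 7)))), Z := op(plus(7, unit), plus(unit, 7)).
MGU = { X1 ↦ unit, X ↦ plus(false, node(false, op(plus(7, unit), plus(unit, 7)), op(plus(7, unit), plus(unit, 7)))), Y1 ↦ unit, Z ↦ op(plus(7, unit), plus(unit, 7)), X2 ↦ op(plus(7, unit), plus(unit, 7)) }, so Z ↦ op(plus(7, unit), plus(unit, 7)).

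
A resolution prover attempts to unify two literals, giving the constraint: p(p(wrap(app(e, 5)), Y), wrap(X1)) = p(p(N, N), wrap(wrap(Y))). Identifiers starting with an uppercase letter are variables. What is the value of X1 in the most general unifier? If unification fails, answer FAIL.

wrap(wrap(app(e, 5)))

Decompose p/2: p(wrap(app(e, 5)), Y) = p(N, N),  wrap(X1) = wrap(wrap(Y)).
Decompose p/2: wrap(app(e, 5)) = N,  Y = N.
Bind N := wrap(app(e, 5)); substituting into the one remaining equation that mentions N gives: Y = wrap(app(e, 5)).
Bind Y := wrap(app(e, 5)); substituting into the remaining equation gives: wrap(X1) = wrap(wrap(wrap(app(e, 5)))).
Decompose wrap/1: X1 = wrap(wrap(app(e, 5))).
Bind X1 := wrap(wrap(app(e, 5))).
MGU = { N := wrap(app(e, 5)), Y := wrap(app(e, 5)), X1 := wrap(wrap(app(e, 5))) }, so X1 := wrap(wrap(app(e, 5))).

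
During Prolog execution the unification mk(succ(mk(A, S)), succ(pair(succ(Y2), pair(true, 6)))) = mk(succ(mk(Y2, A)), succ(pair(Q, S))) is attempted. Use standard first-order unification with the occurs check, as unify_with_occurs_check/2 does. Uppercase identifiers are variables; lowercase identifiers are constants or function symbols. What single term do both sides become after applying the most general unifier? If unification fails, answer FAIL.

mk(succ(mk(pair(true, 6), pair(true, 6))), succ(pair(succ(pair(true, 6)), pair(true, 6))))

Decompose mk/2: succ(mk(A, S)) = succ(mk(Y2, A)),  succ(pair(succ(Y2), pair(true, 6))) = succ(pair(Q, S)).
Decompose succ/1: mk(A, S) = mk(Y2, A).
Decompose mk/2: A = Y2,  S = A.
Bind A := Y2; substituting into the one remaining equation that mentions A gives: S = Y2.
Bind S := Y2; substituting into the remaining equation gives: succ(pair(succ(Y2), pair(true, 6))) = succ(pair(Q, Y2)).
Decompose succ/1: pair(succ(Y2), pair(true, 6)) = pair(Q, Y2).
Decompose pair/2: succ(Y2) = Q,  pair(true, 6) = Y2.
Bind Q := succ(Y2); no other remaining equation mentions Q.
Bind Y2 := pair(true, 6). Substituting into the earlier bindings gives A := pair(true, 6), S := pair(true, 6), Q := succ(pair(true, 6)).
Applying the MGU to either side gives mk(succ(mk(pair(true, 6), pair(true, 6))), succ(pair(succ(pair(true, 6)), pair(true, 6)))).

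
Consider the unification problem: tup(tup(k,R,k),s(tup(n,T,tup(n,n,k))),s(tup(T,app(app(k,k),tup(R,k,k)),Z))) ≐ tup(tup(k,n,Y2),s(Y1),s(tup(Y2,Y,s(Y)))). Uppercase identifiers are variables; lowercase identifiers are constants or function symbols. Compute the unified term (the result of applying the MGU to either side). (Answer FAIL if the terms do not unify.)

Decompose tup/3: tup(k,R,k) ≐ tup(k,n,Y2),  s(tup(n,T,tup(n,n,k))) ≐ s(Y1),  s(tup(T,app(app(k,k),tup(R,k,k)),Z)) ≐ s(tup(Y2,Y,s(Y))).
Decompose tup/3: k ≐ k,  R ≐ n,  k ≐ Y2.
Delete trivial equation k ≐ k.
Bind R := n; substituting into the one remaining equation that mentions R gives: s(tup(T,app(app(k,k),tup(n,k,k)),Z)) ≐ s(tup(Y2,Y,s(Y))).
Bind Y2 := k; substituting into the one remaining equation that mentions Y2 gives: s(tup(T,app(app(k,k),tup(n,k,k)),Z)) ≐ s(tup(k,Y,s(Y))).
Decompose s/1: tup(n,T,tup(n,n,k)) ≐ Y1.
Bind Y1 := tup(n,T,tup(n,n,k)); no other remaining equation mentions Y1.
Decompose s/1: tup(T,app(app(k,k),tup(n,k,k)),Z) ≐ tup(k,Y,s(Y)).
Decompose tup/3: T ≐ k,  app(app(k,k),tup(n,k,k)) ≐ Y,  Z ≐ s(Y).
Bind T := k; no other remaining equation mentions T. Substituting into the earlier binding gives Y1 := tup(n,k,tup(n,n,k)).
Bind Y := app(app(k,k),tup(n,k,k)); substituting into the remaining equation gives: Z ≐ s(app(app(k,k),tup(n,k,k))).
Bind Z := s(app(app(k,k),tup(n,k,k))).
Applying the MGU to either side gives tup(tup(k,n,k),s(tup(n,k,tup(n,n,k))),s(tup(k,app(app(k,k),tup(n,k,k)),s(app(app(k,k),tup(n,k,k)))))).

tup(tup(k,n,k),s(tup(n,k,tup(n,n,k))),s(tup(k,app(app(k,k),tup(n,k,k)),s(app(app(k,k),tup(n,k,k))))))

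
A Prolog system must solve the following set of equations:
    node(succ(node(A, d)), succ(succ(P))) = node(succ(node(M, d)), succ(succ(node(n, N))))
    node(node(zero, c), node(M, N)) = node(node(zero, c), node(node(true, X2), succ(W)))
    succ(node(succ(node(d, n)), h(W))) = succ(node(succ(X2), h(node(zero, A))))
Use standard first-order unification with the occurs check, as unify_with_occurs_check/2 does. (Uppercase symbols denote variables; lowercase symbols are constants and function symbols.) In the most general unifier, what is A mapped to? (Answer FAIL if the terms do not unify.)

node(true, node(d, n))

Decompose node/2: succ(node(A, d)) = succ(node(M, d)),  succ(succ(P)) = succ(succ(node(n, N))).
Decompose succ/1: node(A, d) = node(M, d).
Decompose node/2: A = M,  d = d.
Bind A := M; substituting into the one remaining equation that mentions A gives: succ(node(succ(node(d, n)), h(W))) = succ(node(succ(X2), h(node(zero, M)))).
Delete trivial equation d = d.
Decompose succ/1: succ(P) = succ(node(n, N)).
Decompose succ/1: P = node(n, N).
Bind P := node(n, N); no other remaining equation mentions P.
Decompose node/2: node(zero, c) = node(zero, c),  node(M, N) = node(node(true, X2), succ(W)).
Delete trivial equation node(zero, c) = node(zero, c).
Decompose node/2: M = node(true, X2),  N = succ(W).
Bind M := node(true, X2); substituting into the one remaining equation that mentions M gives: succ(node(succ(node(d, n)), h(W))) = succ(node(succ(X2), h(node(zero, node(true, X2))))). Substituting into the earlier binding gives A := node(true, X2).
Bind N := succ(W); no other remaining equation mentions N. Substituting into the earlier binding gives P := node(n, succ(W)).
Decompose succ/1: node(succ(node(d, n)), h(W)) = node(succ(X2), h(node(zero, node(true, X2)))).
Decompose node/2: succ(node(d, n)) = succ(X2),  h(W) = h(node(zero, node(true, X2))).
Decompose succ/1: node(d, n) = X2.
Bind X2 := node(d, n); substituting into the remaining equation gives: h(W) = h(node(zero, node(true, node(d, n)))). Substituting into the earlier bindings gives A := node(true, node(d, n)), M := node(true, node(d, n)).
Decompose h/1: W = node(zero, node(true, node(d, n))).
Bind W := node(zero, node(true, node(d, n))). Substituting into the earlier bindings gives P := node(n, succ(node(zero, node(true, node(d, n))))), N := succ(node(zero, node(true, node(d, n)))).
MGU = { A -> node(true, node(d, n)), P -> node(n, succ(node(zero, node(true, node(d, n))))), M -> node(true, node(d, n)), N -> succ(node(zero, node(true, node(d, n)))), X2 -> node(d, n), W -> node(zero, node(true, node(d, n))) }, so A -> node(true, node(d, n)).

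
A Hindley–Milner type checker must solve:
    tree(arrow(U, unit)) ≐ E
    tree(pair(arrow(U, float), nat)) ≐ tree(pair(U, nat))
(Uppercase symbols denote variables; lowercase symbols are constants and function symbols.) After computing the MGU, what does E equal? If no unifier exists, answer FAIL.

FAIL

Bind E := tree(arrow(U, unit)); no other remaining equation mentions E.
Decompose tree/1: pair(arrow(U, float), nat) ≐ pair(U, nat).
Decompose pair/2: arrow(U, float) ≐ U,  nat ≐ nat.
Occurs check fails: U occurs in arrow(U, float); the equation U ≐ arrow(U, float) has no finite solution.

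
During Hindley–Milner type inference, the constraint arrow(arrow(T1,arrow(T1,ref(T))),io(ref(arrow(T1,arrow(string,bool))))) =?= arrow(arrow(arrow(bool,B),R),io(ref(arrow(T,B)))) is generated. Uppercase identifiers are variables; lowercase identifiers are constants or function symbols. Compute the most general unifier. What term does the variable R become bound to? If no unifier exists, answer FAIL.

arrow(arrow(bool,arrow(string,bool)),ref(arrow(bool,arrow(string,bool))))

Decompose arrow/2: arrow(T1,arrow(T1,ref(T))) =?= arrow(arrow(bool,B),R),  io(ref(arrow(T1,arrow(string,bool)))) =?= io(ref(arrow(T,B))).
Decompose arrow/2: T1 =?= arrow(bool,B),  arrow(T1,ref(T)) =?= R.
Bind T1 := arrow(bool,B); substituting into the remaining equations gives: arrow(arrow(bool,B),ref(T)) =?= R,  io(ref(arrow(arrow(bool,B),arrow(string,bool)))) =?= io(ref(arrow(T,B))).
Bind R := arrow(arrow(bool,B),ref(T)); no other remaining equation mentions R.
Decompose io/1: ref(arrow(arrow(bool,B),arrow(string,bool))) =?= ref(arrow(T,B)).
Decompose ref/1: arrow(arrow(bool,B),arrow(string,bool)) =?= arrow(T,B).
Decompose arrow/2: arrow(bool,B) =?= T,  arrow(string,bool) =?= B.
Bind T := arrow(bool,B); no other remaining equation mentions T. Substituting into the earlier binding gives R := arrow(arrow(bool,B),ref(arrow(bool,B))).
Bind B := arrow(string,bool). Substituting into the earlier bindings gives T1 := arrow(bool,arrow(string,bool)), R := arrow(arrow(bool,arrow(string,bool)),ref(arrow(bool,arrow(string,bool)))), T := arrow(bool,arrow(string,bool)).
MGU = { T1 := arrow(bool,arrow(string,bool)), R := arrow(arrow(bool,arrow(string,bool)),ref(arrow(bool,arrow(string,bool)))), T := arrow(bool,arrow(string,bool)), B := arrow(string,bool) }, so R := arrow(arrow(bool,arrow(string,bool)),ref(arrow(bool,arrow(string,bool)))).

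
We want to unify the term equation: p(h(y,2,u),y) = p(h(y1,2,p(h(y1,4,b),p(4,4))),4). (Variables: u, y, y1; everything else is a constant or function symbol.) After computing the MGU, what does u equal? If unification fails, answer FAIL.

Decompose p/2: h(y,2,u) = h(y1,2,p(h(y1,4,b),p(4,4))),  y = 4.
Decompose h/3: y = y1,  2 = 2,  u = p(h(y1,4,b),p(4,4)).
Bind y := y1; substituting into the one remaining equation that mentions y gives: y1 = 4.
Delete trivial equation 2 = 2.
Bind u := p(h(y1,4,b),p(4,4)); no other remaining equation mentions u.
Bind y1 := 4. Substituting into the earlier bindings gives y := 4, u := p(h(4,4,b),p(4,4)).
MGU = { y -> 4, u -> p(h(4,4,b),p(4,4)), y1 -> 4 }, so u -> p(h(4,4,b),p(4,4)).

p(h(4,4,b),p(4,4))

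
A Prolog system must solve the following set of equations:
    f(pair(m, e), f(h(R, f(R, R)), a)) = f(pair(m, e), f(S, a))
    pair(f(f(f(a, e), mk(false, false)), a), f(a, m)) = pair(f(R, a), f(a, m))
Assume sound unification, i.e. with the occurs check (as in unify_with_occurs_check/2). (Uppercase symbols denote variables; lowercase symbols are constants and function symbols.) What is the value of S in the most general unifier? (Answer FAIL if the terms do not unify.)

h(f(f(a, e), mk(false, false)), f(f(f(a, e), mk(false, false)), f(f(a, e), mk(false, false))))

Decompose f/2: pair(m, e) = pair(m, e),  f(h(R, f(R, R)), a) = f(S, a).
Delete trivial equation pair(m, e) = pair(m, e).
Decompose f/2: h(R, f(R, R)) = S,  a = a.
Bind S := h(R, f(R, R)); no other remaining equation mentions S.
Delete trivial equation a = a.
Decompose pair/2: f(f(f(a, e), mk(false, false)), a) = f(R, a),  f(a, m) = f(a, m).
Decompose f/2: f(f(a, e), mk(false, false)) = R,  a = a.
Bind R := f(f(a, e), mk(false, false)); no other remaining equation mentions R. Substituting into the earlier binding gives S := h(f(f(a, e), mk(false, false)), f(f(f(a, e), mk(false, false)), f(f(a, e), mk(false, false)))).
Delete trivial equation a = a.
Delete trivial equation f(a, m) = f(a, m).
MGU = { S ↦ h(f(f(a, e), mk(false, false)), f(f(f(a, e), mk(false, false)), f(f(a, e), mk(false, false)))), R ↦ f(f(a, e), mk(false, false)) }, so S ↦ h(f(f(a, e), mk(false, false)), f(f(f(a, e), mk(false, false)), f(f(a, e), mk(false, false)))).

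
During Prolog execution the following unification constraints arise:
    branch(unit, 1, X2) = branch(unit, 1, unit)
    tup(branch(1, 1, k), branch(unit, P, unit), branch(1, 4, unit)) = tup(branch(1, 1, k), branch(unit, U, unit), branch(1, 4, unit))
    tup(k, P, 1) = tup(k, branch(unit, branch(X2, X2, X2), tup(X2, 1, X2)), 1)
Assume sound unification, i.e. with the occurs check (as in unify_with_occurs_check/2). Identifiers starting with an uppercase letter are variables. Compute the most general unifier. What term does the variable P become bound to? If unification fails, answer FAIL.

branch(unit, branch(unit, unit, unit), tup(unit, 1, unit))

Decompose branch/3: unit = unit,  1 = 1,  X2 = unit.
Delete trivial equation unit = unit.
Delete trivial equation 1 = 1.
Bind X2 := unit; substituting into the one remaining equation that mentions X2 gives: tup(k, P, 1) = tup(k, branch(unit, branch(unit, unit, unit), tup(unit, 1, unit)), 1).
Decompose tup/3: branch(1, 1, k) = branch(1, 1, k),  branch(unit, P, unit) = branch(unit, U, unit),  branch(1, 4, unit) = branch(1, 4, unit).
Delete trivial equation branch(1, 1, k) = branch(1, 1, k).
Decompose branch/3: unit = unit,  P = U,  unit = unit.
Delete trivial equation unit = unit.
Bind P := U; substituting into the one remaining equation that mentions P gives: tup(k, U, 1) = tup(k, branch(unit, branch(unit, unit, unit), tup(unit, 1, unit)), 1).
Delete trivial equation unit = unit.
Delete trivial equation branch(1, 4, unit) = branch(1, 4, unit).
Decompose tup/3: k = k,  U = branch(unit, branch(unit, unit, unit), tup(unit, 1, unit)),  1 = 1.
Delete trivial equation k = k.
Bind U := branch(unit, branch(unit, unit, unit), tup(unit, 1, unit)); no other remaining equation mentions U. Substituting into the earlier binding gives P := branch(unit, branch(unit, unit, unit), tup(unit, 1, unit)).
Delete trivial equation 1 = 1.
MGU = { X2 = unit, P = branch(unit, branch(unit, unit, unit), tup(unit, 1, unit)), U = branch(unit, branch(unit, unit, unit), tup(unit, 1, unit)) }, so P = branch(unit, branch(unit, unit, unit), tup(unit, 1, unit)).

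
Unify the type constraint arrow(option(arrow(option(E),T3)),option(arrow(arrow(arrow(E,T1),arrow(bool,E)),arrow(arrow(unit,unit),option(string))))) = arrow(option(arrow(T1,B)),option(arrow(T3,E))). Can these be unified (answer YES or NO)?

Decompose arrow/2: option(arrow(option(E),T3)) = option(arrow(T1,B)),  option(arrow(arrow(arrow(E,T1),arrow(bool,E)),arrow(arrow(unit,unit),option(string)))) = option(arrow(T3,E)).
Decompose option/1: arrow(option(E),T3) = arrow(T1,B).
Decompose arrow/2: option(E) = T1,  T3 = B.
Bind T1 := option(E); substituting into the one remaining equation that mentions T1 gives: option(arrow(arrow(arrow(E,option(E)),arrow(bool,E)),arrow(arrow(unit,unit),option(string)))) = option(arrow(T3,E)).
Bind T3 := B; substituting into the remaining equation gives: option(arrow(arrow(arrow(E,option(E)),arrow(bool,E)),arrow(arrow(unit,unit),option(string)))) = option(arrow(B,E)).
Decompose option/1: arrow(arrow(arrow(E,option(E)),arrow(bool,E)),arrow(arrow(unit,unit),option(string))) = arrow(B,E).
Decompose arrow/2: arrow(arrow(E,option(E)),arrow(bool,E)) = B,  arrow(arrow(unit,unit),option(string)) = E.
Bind B := arrow(arrow(E,option(E)),arrow(bool,E)); no other remaining equation mentions B. Substituting into the earlier binding gives T3 := arrow(arrow(E,option(E)),arrow(bool,E)).
Bind E := arrow(arrow(unit,unit),option(string)). Substituting into the earlier bindings gives T1 := option(arrow(arrow(unit,unit),option(string))), T3 := arrow(arrow(arrow(arrow(unit,unit),option(string)),option(arrow(arrow(unit,unit),option(string)))),arrow(bool,arrow(arrow(unit,unit),option(string)))), B := arrow(arrow(arrow(arrow(unit,unit),option(string)),option(arrow(arrow(unit,unit),option(string)))),arrow(bool,arrow(arrow(unit,unit),option(string)))).
No equations remain and no clash or occurs-check failure arose, so a unifier exists.

YES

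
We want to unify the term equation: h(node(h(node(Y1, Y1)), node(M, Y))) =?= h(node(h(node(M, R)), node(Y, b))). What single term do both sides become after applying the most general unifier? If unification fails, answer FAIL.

Decompose h/1: node(h(node(Y1, Y1)), node(M, Y)) =?= node(h(node(M, R)), node(Y, b)).
Decompose node/2: h(node(Y1, Y1)) =?= h(node(M, R)),  node(M, Y) =?= node(Y, b).
Decompose h/1: node(Y1, Y1) =?= node(M, R).
Decompose node/2: Y1 =?= M,  Y1 =?= R.
Bind Y1 := M; substituting into the one remaining equation that mentions Y1 gives: M =?= R.
Bind M := R; substituting into the remaining equation gives: node(R, Y) =?= node(Y, b). Substituting into the earlier binding gives Y1 := R.
Decompose node/2: R =?= Y,  Y =?= b.
Bind R := Y; no other remaining equation mentions R. Substituting into the earlier bindings gives Y1 := Y, M := Y.
Bind Y := b. Substituting into the earlier bindings gives Y1 := b, M := b, R := b.
Applying the MGU to either side gives h(node(h(node(b, b)), node(b, b))).

h(node(h(node(b, b)), node(b, b)))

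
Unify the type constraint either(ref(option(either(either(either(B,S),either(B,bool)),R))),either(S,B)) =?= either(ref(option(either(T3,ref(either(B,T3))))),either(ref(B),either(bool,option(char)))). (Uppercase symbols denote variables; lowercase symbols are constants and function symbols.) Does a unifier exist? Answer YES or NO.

Decompose either/2: ref(option(either(either(either(B,S),either(B,bool)),R))) =?= ref(option(either(T3,ref(either(B,T3))))),  either(S,B) =?= either(ref(B),either(bool,option(char))).
Decompose ref/1: option(either(either(either(B,S),either(B,bool)),R)) =?= option(either(T3,ref(either(B,T3)))).
Decompose option/1: either(either(either(B,S),either(B,bool)),R) =?= either(T3,ref(either(B,T3))).
Decompose either/2: either(either(B,S),either(B,bool)) =?= T3,  R =?= ref(either(B,T3)).
Bind T3 := either(either(B,S),either(B,bool)); substituting into the one remaining equation that mentions T3 gives: R =?= ref(either(B,either(either(B,S),either(B,bool)))).
Bind R := ref(either(B,either(either(B,S),either(B,bool)))); no other remaining equation mentions R.
Decompose either/2: S =?= ref(B),  B =?= either(bool,option(char)).
Bind S := ref(B); no other remaining equation mentions S. Substituting into the earlier bindings gives T3 := either(either(B,ref(B)),either(B,bool)), R := ref(either(B,either(either(B,ref(B)),either(B,bool)))).
Bind B := either(bool,option(char)). Substituting into the earlier bindings gives T3 := either(either(either(bool,option(char)),ref(either(bool,option(char)))),either(either(bool,option(char)),bool)), R := ref(either(either(bool,option(char)),either(either(either(bool,option(char)),ref(either(bool,option(char)))),either(either(bool,option(char)),bool)))), S := ref(either(bool,option(char))).
No equations remain and no clash or occurs-check failure arose, so a unifier exists.

YES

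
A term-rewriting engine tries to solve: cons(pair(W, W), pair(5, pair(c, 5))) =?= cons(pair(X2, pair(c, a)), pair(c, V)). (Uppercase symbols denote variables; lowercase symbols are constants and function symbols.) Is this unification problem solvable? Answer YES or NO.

Decompose cons/2: pair(W, W) =?= pair(X2, pair(c, a)),  pair(5, pair(c, 5)) =?= pair(c, V).
Decompose pair/2: W =?= X2,  W =?= pair(c, a).
Bind W := X2; substituting into the one remaining equation that mentions W gives: X2 =?= pair(c, a).
Bind X2 := pair(c, a); no other remaining equation mentions X2. Substituting into the earlier binding gives W := pair(c, a).
Decompose pair/2: 5 =?= c,  pair(c, 5) =?= V.
Clash: constants 5 and c differ; no unifier exists.

NO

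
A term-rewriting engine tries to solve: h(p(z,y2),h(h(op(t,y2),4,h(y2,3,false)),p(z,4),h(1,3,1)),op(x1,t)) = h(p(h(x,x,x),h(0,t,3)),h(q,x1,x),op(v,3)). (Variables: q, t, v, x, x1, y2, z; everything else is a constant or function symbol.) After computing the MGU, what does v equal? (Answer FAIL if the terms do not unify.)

Decompose h/3: p(z,y2) = p(h(x,x,x),h(0,t,3)),  h(h(op(t,y2),4,h(y2,3,false)),p(z,4),h(1,3,1)) = h(q,x1,x),  op(x1,t) = op(v,3).
Decompose p/2: z = h(x,x,x),  y2 = h(0,t,3).
Bind z := h(x,x,x); substituting into the one remaining equation that mentions z gives: h(h(op(t,y2),4,h(y2,3,false)),p(h(x,x,x),4),h(1,3,1)) = h(q,x1,x).
Bind y2 := h(0,t,3); substituting into the one remaining equation that mentions y2 gives: h(h(op(t,h(0,t,3)),4,h(h(0,t,3),3,false)),p(h(x,x,x),4),h(1,3,1)) = h(q,x1,x).
Decompose h/3: h(op(t,h(0,t,3)),4,h(h(0,t,3),3,false)) = q,  p(h(x,x,x),4) = x1,  h(1,3,1) = x.
Bind q := h(op(t,h(0,t,3)),4,h(h(0,t,3),3,false)); no other remaining equation mentions q.
Bind x1 := p(h(x,x,x),4); substituting into the one remaining equation that mentions x1 gives: op(p(h(x,x,x),4),t) = op(v,3).
Bind x := h(1,3,1); substituting into the remaining equation gives: op(p(h(h(1,3,1),h(1,3,1),h(1,3,1)),4),t) = op(v,3). Substituting into the earlier bindings gives z := h(h(1,3,1),h(1,3,1),h(1,3,1)), x1 := p(h(h(1,3,1),h(1,3,1),h(1,3,1)),4).
Decompose op/2: p(h(h(1,3,1),h(1,3,1),h(1,3,1)),4) = v,  t = 3.
Bind v := p(h(h(1,3,1),h(1,3,1),h(1,3,1)),4); no other remaining equation mentions v.
Bind t := 3. Substituting into the earlier bindings gives y2 := h(0,3,3), q := h(op(3,h(0,3,3)),4,h(h(0,3,3),3,false)).
MGU = { z -> h(h(1,3,1),h(1,3,1),h(1,3,1)), y2 -> h(0,3,3), q -> h(op(3,h(0,3,3)),4,h(h(0,3,3),3,false)), x1 -> p(h(h(1,3,1),h(1,3,1),h(1,3,1)),4), x -> h(1,3,1), v -> p(h(h(1,3,1),h(1,3,1),h(1,3,1)),4), t -> 3 }, so v -> p(h(h(1,3,1),h(1,3,1),h(1,3,1)),4).

p(h(h(1,3,1),h(1,3,1),h(1,3,1)),4)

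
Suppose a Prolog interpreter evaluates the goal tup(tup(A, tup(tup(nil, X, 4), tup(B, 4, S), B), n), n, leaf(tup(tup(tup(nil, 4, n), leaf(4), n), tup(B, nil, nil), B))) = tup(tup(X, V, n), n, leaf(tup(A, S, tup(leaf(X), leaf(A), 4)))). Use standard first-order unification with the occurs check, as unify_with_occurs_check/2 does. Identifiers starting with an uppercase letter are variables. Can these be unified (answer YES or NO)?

YES

Decompose tup/3: tup(A, tup(tup(nil, X, 4), tup(B, 4, S), B), n) = tup(X, V, n),  n = n,  leaf(tup(tup(tup(nil, 4, n), leaf(4), n), tup(B, nil, nil), B)) = leaf(tup(A, S, tup(leaf(X), leaf(A), 4))).
Decompose tup/3: A = X,  tup(tup(nil, X, 4), tup(B, 4, S), B) = V,  n = n.
Bind A := X; substituting into the one remaining equation that mentions A gives: leaf(tup(tup(tup(nil, 4, n), leaf(4), n), tup(B, nil, nil), B)) = leaf(tup(X, S, tup(leaf(X), leaf(X), 4))).
Bind V := tup(tup(nil, X, 4), tup(B, 4, S), B); no other remaining equation mentions V.
Delete trivial equation n = n.
Delete trivial equation n = n.
Decompose leaf/1: tup(tup(tup(nil, 4, n), leaf(4), n), tup(B, nil, nil), B) = tup(X, S, tup(leaf(X), leaf(X), 4)).
Decompose tup/3: tup(tup(nil, 4, n), leaf(4), n) = X,  tup(B, nil, nil) = S,  B = tup(leaf(X), leaf(X), 4).
Bind X := tup(tup(nil, 4, n), leaf(4), n); substituting into the one remaining equation that mentions X gives: B = tup(leaf(tup(tup(nil, 4, n), leaf(4), n)), leaf(tup(tup(nil, 4, n), leaf(4), n)), 4). Substituting into the earlier bindings gives A := tup(tup(nil, 4, n), leaf(4), n), V := tup(tup(nil, tup(tup(nil, 4, n), leaf(4), n), 4), tup(B, 4, S), B).
Bind S := tup(B, nil, nil); no other remaining equation mentions S. Substituting into the earlier binding gives V := tup(tup(nil, tup(tup(nil, 4, n), leaf(4), n), 4), tup(B, 4, tup(B, nil, nil)), B).
Bind B := tup(leaf(tup(tup(nil, 4, n), leaf(4), n)), leaf(tup(tup(nil, 4, n), leaf(4), n)), 4). Substituting into the earlier bindings gives V := tup(tup(nil, tup(tup(nil, 4, n), leaf(4), n), 4), tup(tup(leaf(tup(tup(nil, 4, n), leaf(4), n)), leaf(tup(tup(nil, 4, n), leaf(4), n)), 4), 4, tup(tup(leaf(tup(tup(nil, 4, n), leaf(4), n)), leaf(tup(tup(nil, 4, n), leaf(4), n)), 4), nil, nil)), tup(leaf(tup(tup(nil, 4, n), leaf(4), n)), leaf(tup(tup(nil, 4, n), leaf(4), n)), 4)), S := tup(tup(leaf(tup(tup(nil, 4, n), leaf(4), n)), leaf(tup(tup(nil, 4, n), leaf(4), n)), 4), nil, nil).
No equations remain and no clash or occurs-check failure arose, so a unifier exists.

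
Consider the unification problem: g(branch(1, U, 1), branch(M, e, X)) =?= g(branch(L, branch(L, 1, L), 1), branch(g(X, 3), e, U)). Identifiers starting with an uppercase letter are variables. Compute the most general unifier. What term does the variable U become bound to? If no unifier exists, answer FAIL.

branch(1, 1, 1)

Decompose g/2: branch(1, U, 1) =?= branch(L, branch(L, 1, L), 1),  branch(M, e, X) =?= branch(g(X, 3), e, U).
Decompose branch/3: 1 =?= L,  U =?= branch(L, 1, L),  1 =?= 1.
Bind L := 1; substituting into the one remaining equation that mentions L gives: U =?= branch(1, 1, 1).
Bind U := branch(1, 1, 1); substituting into the one remaining equation that mentions U gives: branch(M, e, X) =?= branch(g(X, 3), e, branch(1, 1, 1)).
Delete trivial equation 1 =?= 1.
Decompose branch/3: M =?= g(X, 3),  e =?= e,  X =?= branch(1, 1, 1).
Bind M := g(X, 3); no other remaining equation mentions M.
Delete trivial equation e =?= e.
Bind X := branch(1, 1, 1). Substituting into the earlier binding gives M := g(branch(1, 1, 1), 3).
MGU = { L := 1, U := branch(1, 1, 1), M := g(branch(1, 1, 1), 3), X := branch(1, 1, 1) }, so U := branch(1, 1, 1).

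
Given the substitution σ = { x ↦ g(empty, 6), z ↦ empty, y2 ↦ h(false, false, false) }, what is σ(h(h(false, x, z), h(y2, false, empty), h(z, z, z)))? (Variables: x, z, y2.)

h(h(false, g(empty, 6), empty), h(h(false, false, false), false, empty), h(empty, empty, empty))

Replace each occurrence of x with g(empty, 6).
Replace each occurrence of z with empty.
Replace each occurrence of y2 with h(false, false, false).
Result: h(h(false, g(empty, 6), empty), h(h(false, false, false), false, empty), h(empty, empty, empty)).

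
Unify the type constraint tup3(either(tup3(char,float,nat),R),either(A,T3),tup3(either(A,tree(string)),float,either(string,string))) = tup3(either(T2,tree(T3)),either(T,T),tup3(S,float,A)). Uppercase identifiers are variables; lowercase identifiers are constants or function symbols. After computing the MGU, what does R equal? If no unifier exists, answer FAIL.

Decompose tup3/3: either(tup3(char,float,nat),R) = either(T2,tree(T3)),  either(A,T3) = either(T,T),  tup3(either(A,tree(string)),float,either(string,string)) = tup3(S,float,A).
Decompose either/2: tup3(char,float,nat) = T2,  R = tree(T3).
Bind T2 := tup3(char,float,nat); no other remaining equation mentions T2.
Bind R := tree(T3); no other remaining equation mentions R.
Decompose either/2: A = T,  T3 = T.
Bind A := T; substituting into the one remaining equation that mentions A gives: tup3(either(T,tree(string)),float,either(string,string)) = tup3(S,float,T).
Bind T3 := T; no other remaining equation mentions T3. Substituting into the earlier binding gives R := tree(T).
Decompose tup3/3: either(T,tree(string)) = S,  float = float,  either(string,string) = T.
Bind S := either(T,tree(string)); no other remaining equation mentions S.
Delete trivial equation float = float.
Bind T := either(string,string). Substituting into the earlier bindings gives R := tree(either(string,string)), A := either(string,string), T3 := either(string,string), S := either(either(string,string),tree(string)).
MGU = { T2 -> tup3(char,float,nat), R -> tree(either(string,string)), A -> either(string,string), T3 -> either(string,string), S -> either(either(string,string),tree(string)), T -> either(string,string) }, so R -> tree(either(string,string)).

tree(either(string,string))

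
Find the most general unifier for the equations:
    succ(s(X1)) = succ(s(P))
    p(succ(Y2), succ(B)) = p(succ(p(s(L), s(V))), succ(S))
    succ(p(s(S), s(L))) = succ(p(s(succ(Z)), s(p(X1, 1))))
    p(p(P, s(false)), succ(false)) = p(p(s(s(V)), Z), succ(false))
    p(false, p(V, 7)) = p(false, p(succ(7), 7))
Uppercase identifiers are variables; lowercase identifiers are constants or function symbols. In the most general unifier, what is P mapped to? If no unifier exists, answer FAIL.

Decompose succ/1: s(X1) = s(P).
Decompose s/1: X1 = P.
Bind X1 := P; substituting into the one remaining equation that mentions X1 gives: succ(p(s(S), s(L))) = succ(p(s(succ(Z)), s(p(P, 1)))).
Decompose p/2: succ(Y2) = succ(p(s(L), s(V))),  succ(B) = succ(S).
Decompose succ/1: Y2 = p(s(L), s(V)).
Bind Y2 := p(s(L), s(V)); no other remaining equation mentions Y2.
Decompose succ/1: B = S.
Bind B := S; no other remaining equation mentions B.
Decompose succ/1: p(s(S), s(L)) = p(s(succ(Z)), s(p(P, 1))).
Decompose p/2: s(S) = s(succ(Z)),  s(L) = s(p(P, 1)).
Decompose s/1: S = succ(Z).
Bind S := succ(Z); no other remaining equation mentions S. Substituting into the earlier binding gives B := succ(Z).
Decompose s/1: L = p(P, 1).
Bind L := p(P, 1); no other remaining equation mentions L. Substituting into the earlier binding gives Y2 := p(s(p(P, 1)), s(V)).
Decompose p/2: p(P, s(false)) = p(s(s(V)), Z),  succ(false) = succ(false).
Decompose p/2: P = s(s(V)),  s(false) = Z.
Bind P := s(s(V)); no other remaining equation mentions P. Substituting into the earlier bindings gives X1 := s(s(V)), Y2 := p(s(p(s(s(V)), 1)), s(V)), L := p(s(s(V)), 1).
Bind Z := s(false); no other remaining equation mentions Z. Substituting into the earlier bindings gives B := succ(s(false)), S := succ(s(false)).
Delete trivial equation succ(false) = succ(false).
Decompose p/2: false = false,  p(V, 7) = p(succ(7), 7).
Delete trivial equation false = false.
Decompose p/2: V = succ(7),  7 = 7.
Bind V := succ(7); no other remaining equation mentions V. Substituting into the earlier bindings gives X1 := s(s(succ(7))), Y2 := p(s(p(s(s(succ(7))), 1)), s(succ(7))), L := p(s(s(succ(7))), 1), P := s(s(succ(7))).
Delete trivial equation 7 = 7.
MGU = { X1 ↦ s(s(succ(7))), Y2 ↦ p(s(p(s(s(succ(7))), 1)), s(succ(7))), B ↦ succ(s(false)), S ↦ succ(s(false)), L ↦ p(s(s(succ(7))), 1), P ↦ s(s(succ(7))), Z ↦ s(false), V ↦ succ(7) }, so P ↦ s(s(succ(7))).

s(s(succ(7)))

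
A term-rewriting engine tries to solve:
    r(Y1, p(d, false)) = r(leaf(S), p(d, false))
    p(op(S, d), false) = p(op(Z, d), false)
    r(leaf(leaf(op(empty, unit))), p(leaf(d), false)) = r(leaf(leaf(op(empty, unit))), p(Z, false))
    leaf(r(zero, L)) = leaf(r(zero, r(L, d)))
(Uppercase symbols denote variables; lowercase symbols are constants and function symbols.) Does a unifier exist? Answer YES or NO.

NO

Decompose r/2: Y1 = leaf(S),  p(d, false) = p(d, false).
Bind Y1 := leaf(S); no other remaining equation mentions Y1.
Delete trivial equation p(d, false) = p(d, false).
Decompose p/2: op(S, d) = op(Z, d),  false = false.
Decompose op/2: S = Z,  d = d.
Bind S := Z; no other remaining equation mentions S. Substituting into the earlier binding gives Y1 := leaf(Z).
Delete trivial equation d = d.
Delete trivial equation false = false.
Decompose r/2: leaf(leaf(op(empty, unit))) = leaf(leaf(op(empty, unit))),  p(leaf(d), false) = p(Z, false).
Delete trivial equation leaf(leaf(op(empty, unit))) = leaf(leaf(op(empty, unit))).
Decompose p/2: leaf(d) = Z,  false = false.
Bind Z := leaf(d); no other remaining equation mentions Z. Substituting into the earlier bindings gives Y1 := leaf(leaf(d)), S := leaf(d).
Delete trivial equation false = false.
Decompose leaf/1: r(zero, L) = r(zero, r(L, d)).
Decompose r/2: zero = zero,  L = r(L, d).
Delete trivial equation zero = zero.
Occurs check fails: L occurs in r(L, d); the equation L = r(L, d) has no finite solution.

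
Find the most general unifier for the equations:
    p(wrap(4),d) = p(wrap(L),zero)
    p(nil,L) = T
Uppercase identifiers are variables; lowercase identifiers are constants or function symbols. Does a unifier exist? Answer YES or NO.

NO

Decompose p/2: wrap(4) = wrap(L),  d = zero.
Decompose wrap/1: 4 = L.
Bind L := 4; substituting into the one remaining equation that mentions L gives: p(nil,4) = T.
Clash: constants d and zero differ; no unifier exists.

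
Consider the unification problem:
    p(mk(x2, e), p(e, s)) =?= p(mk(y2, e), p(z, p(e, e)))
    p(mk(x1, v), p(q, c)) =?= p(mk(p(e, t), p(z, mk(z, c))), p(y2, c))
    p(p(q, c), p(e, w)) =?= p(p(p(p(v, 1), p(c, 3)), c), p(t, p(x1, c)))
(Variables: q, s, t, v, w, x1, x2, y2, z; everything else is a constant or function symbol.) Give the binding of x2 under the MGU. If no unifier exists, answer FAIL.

Decompose p/2: mk(x2, e) =?= mk(y2, e),  p(e, s) =?= p(z, p(e, e)).
Decompose mk/2: x2 =?= y2,  e =?= e.
Bind x2 := y2; no other remaining equation mentions x2.
Delete trivial equation e =?= e.
Decompose p/2: e =?= z,  s =?= p(e, e).
Bind z := e; substituting into the one remaining equation that mentions z gives: p(mk(x1, v), p(q, c)) =?= p(mk(p(e, t), p(e, mk(e, c))), p(y2, c)).
Bind s := p(e, e); no other remaining equation mentions s.
Decompose p/2: mk(x1, v) =?= mk(p(e, t), p(e, mk(e, c))),  p(q, c) =?= p(y2, c).
Decompose mk/2: x1 =?= p(e, t),  v =?= p(e, mk(e, c)).
Bind x1 := p(e, t); substituting into the one remaining equation that mentions x1 gives: p(p(q, c), p(e, w)) =?= p(p(p(p(v, 1), p(c, 3)), c), p(t, p(p(e, t), c))).
Bind v := p(e, mk(e, c)); substituting into the one remaining equation that mentions v gives: p(p(q, c), p(e, w)) =?= p(p(p(p(p(e, mk(e, c)), 1), p(c, 3)), c), p(t, p(p(e, t), c))).
Decompose p/2: q =?= y2,  c =?= c.
Bind q := y2; substituting into the one remaining equation that mentions q gives: p(p(y2, c), p(e, w)) =?= p(p(p(p(p(e, mk(e, c)), 1), p(c, 3)), c), p(t, p(p(e, t), c))).
Delete trivial equation c =?= c.
Decompose p/2: p(y2, c) =?= p(p(p(p(e, mk(e, c)), 1), p(c, 3)), c),  p(e, w) =?= p(t, p(p(e, t), c)).
Decompose p/2: y2 =?= p(p(p(e, mk(e, c)), 1), p(c, 3)),  c =?= c.
Bind y2 := p(p(p(e, mk(e, c)), 1), p(c, 3)); no other remaining equation mentions y2. Substituting into the earlier bindings gives x2 := p(p(p(e, mk(e, c)), 1), p(c, 3)), q := p(p(p(e, mk(e, c)), 1), p(c, 3)).
Delete trivial equation c =?= c.
Decompose p/2: e =?= t,  w =?= p(p(e, t), c).
Bind t := e; substituting into the remaining equation gives: w =?= p(p(e, e), c). Substituting into the earlier binding gives x1 := p(e, e).
Bind w := p(p(e, e), c).
MGU = { x2 -> p(p(p(e, mk(e, c)), 1), p(c, 3)), z -> e, s -> p(e, e), x1 -> p(e, e), v -> p(e, mk(e, c)), q -> p(p(p(e, mk(e, c)), 1), p(c, 3)), y2 -> p(p(p(e, mk(e, c)), 1), p(c, 3)), t -> e, w -> p(p(e, e), c) }, so x2 -> p(p(p(e, mk(e, c)), 1), p(c, 3)).

p(p(p(e, mk(e, c)), 1), p(c, 3))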